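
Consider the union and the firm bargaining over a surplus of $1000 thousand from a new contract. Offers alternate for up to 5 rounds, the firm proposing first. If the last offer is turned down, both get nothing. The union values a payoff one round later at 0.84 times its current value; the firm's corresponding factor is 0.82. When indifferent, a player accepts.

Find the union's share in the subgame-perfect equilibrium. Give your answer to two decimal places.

255.35

Round 5 (the firm proposes): the union will accept anything ≥ 0, so the firm offers 0 and keeps 1000.
Round 4 (the union proposes): the firm can get 1000 next round, worth 0.82 × 1000 = 820 now; the union offers that and keeps 180.
Round 3 (the firm proposes): the union can get 180 next round, worth 0.84 × 180 = 151.2 now; the firm offers that and keeps 848.8.
Round 2 (the union proposes): the firm can get 848.8 next round, worth 0.82 × 848.8 = 696.016 now. The union offers 696.016 and keeps 1000 − 696.016 = 303.984.
Round 1 (the firm proposes): the union can get 303.984 next round, worth 0.84 × 303.984 = 255.34656 now. The firm offers 255.34656 and keeps 1000 − 255.34656 = 744.65344.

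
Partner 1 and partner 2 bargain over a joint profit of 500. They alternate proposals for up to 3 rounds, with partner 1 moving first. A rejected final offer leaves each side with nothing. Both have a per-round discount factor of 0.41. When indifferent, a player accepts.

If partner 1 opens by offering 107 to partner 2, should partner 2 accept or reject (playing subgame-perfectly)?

Reject

Work out partner 2's continuation value if the offer is rejected.
Round 3 (partner 1 proposes): partner 2 will accept anything ≥ 0, so partner 1 offers 0 and keeps 500.
Round 2 (partner 2 proposes): partner 1 can get 500 next round, worth 0.41 × 500 = 205 now. Partner 2 offers 205 and keeps 500 − 205 = 295.
So by rejecting in round 1, partner 2 gets 295 next round, worth 0.41 × 295 = 120.95 now.
Offer 107 < 120.95, so partner 2 rejects.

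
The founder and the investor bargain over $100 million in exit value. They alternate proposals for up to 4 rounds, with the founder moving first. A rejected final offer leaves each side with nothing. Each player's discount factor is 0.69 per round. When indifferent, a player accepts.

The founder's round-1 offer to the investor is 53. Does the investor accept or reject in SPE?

Reject

Round 4 (the investor proposes): rejection yields 0 for the founder; the investor offers 0 and keeps 100.
Round 3 (the founder proposes): the investor can get 100 next round, worth 0.69 × 100 = 69 now; the founder offers that and keeps 31.
Round 2 (the investor proposes): the founder can get 31 next round, worth 0.69 × 31 = 21.39 now; the investor offers that and keeps 78.61.
So by rejecting in round 1, the investor gets 78.61 next round, worth 0.69 × 78.61 = 54.2409 now.
Offer 53 < 54.2409, so the investor rejects.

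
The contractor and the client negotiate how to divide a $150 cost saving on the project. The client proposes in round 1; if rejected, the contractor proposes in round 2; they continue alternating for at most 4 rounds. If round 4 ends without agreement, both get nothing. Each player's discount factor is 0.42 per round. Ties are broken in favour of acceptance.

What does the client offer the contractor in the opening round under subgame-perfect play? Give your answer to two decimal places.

By backward induction:
Round 4 (the contractor proposes): the client will accept anything ≥ 0, so the contractor offers 0 and keeps 150.
Round 3 (the client proposes): the contractor can get 150 next round, worth 0.42 × 150 = 63 now, so the client offers 63, keeping 87.
Round 2 (the contractor proposes): the client can get 87 next round, worth 0.42 × 87 = 36.54 now. The contractor offers 36.54 and keeps 150 − 36.54 = 113.46.
Round 1 (the client proposes): the contractor can get 113.46 next round, worth 0.42 × 113.46 = 47.6532 now. The client offers 47.6532 and keeps 150 − 47.6532 = 102.3468.

47.65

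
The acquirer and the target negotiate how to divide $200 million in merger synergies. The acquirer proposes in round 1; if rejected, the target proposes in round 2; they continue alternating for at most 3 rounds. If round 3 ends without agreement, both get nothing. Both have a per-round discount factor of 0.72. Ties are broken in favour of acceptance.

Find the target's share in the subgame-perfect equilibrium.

Round 3 (the acquirer proposes): the target will accept anything ≥ 0, so the acquirer offers 0 and keeps 200.
Round 2 (the target proposes): the acquirer can get 200 next round, worth 0.72 × 200 = 144 now; the target offers that and keeps 56.
Round 1 (the acquirer proposes): the target can get 56 next round, worth 0.72 × 56 = 40.32 now; the acquirer offers that and keeps 159.68.

40.32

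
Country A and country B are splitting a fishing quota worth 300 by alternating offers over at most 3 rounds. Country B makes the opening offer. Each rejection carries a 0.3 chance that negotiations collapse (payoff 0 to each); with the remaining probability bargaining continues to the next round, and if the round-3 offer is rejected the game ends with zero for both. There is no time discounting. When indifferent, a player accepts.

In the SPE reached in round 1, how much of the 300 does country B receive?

Round 3 (country B proposes): country A will accept anything ≥ 0, so country B offers 0 and keeps 300.
Round 2 (country A proposes): rejecting gives country B an expected 0.7 × 300 = 210, so country A offers 210, keeping 90.
Round 1 (country B proposes): rejecting gives country A an expected 0.7 × 90 = 63; country B offers that and keeps 237.

237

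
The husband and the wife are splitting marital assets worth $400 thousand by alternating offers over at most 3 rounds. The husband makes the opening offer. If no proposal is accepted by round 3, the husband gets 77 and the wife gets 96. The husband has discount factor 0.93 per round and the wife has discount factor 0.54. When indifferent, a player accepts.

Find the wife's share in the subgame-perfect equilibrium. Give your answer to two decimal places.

Round 3 (the husband proposes): the wife gets 96 if talks fail, so the husband offers 96 and keeps 304.
Round 2 (the wife proposes): the husband can get 304 next round, worth 0.93 × 304 = 282.72 now, so the wife offers 282.72, keeping 117.28.
Round 1 (the husband proposes): the wife can get 117.28 next round, worth 0.54 × 117.28 = 63.3312 now, so the husband offers 63.3312, keeping 336.6688.

63.33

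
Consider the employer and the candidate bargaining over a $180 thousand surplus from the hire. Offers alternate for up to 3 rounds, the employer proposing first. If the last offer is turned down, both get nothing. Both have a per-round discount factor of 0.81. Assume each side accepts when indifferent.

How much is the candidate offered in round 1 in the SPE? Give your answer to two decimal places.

27.70

Work backward from the last round.
Round 3 (the employer proposes): rejection yields 0 for the candidate; the employer offers 0 and keeps 180.
Round 2 (the candidate proposes): the employer can get 180 next round, worth 0.81 × 180 = 145.8 now; the candidate offers that and keeps 34.2.
Round 1 (the employer proposes): the candidate can get 34.2 next round, worth 0.81 × 34.2 = 27.702 now; the employer offers that and keeps 152.298.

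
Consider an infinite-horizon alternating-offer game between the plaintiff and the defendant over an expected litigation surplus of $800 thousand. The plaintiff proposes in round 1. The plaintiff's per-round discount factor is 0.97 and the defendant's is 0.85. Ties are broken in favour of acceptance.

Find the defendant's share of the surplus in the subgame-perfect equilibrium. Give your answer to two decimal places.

116.24

In a stationary SPE each proposer offers the other exactly their discounted continuation value.
If the plaintiff keeps x when proposing and the defendant keeps y when proposing, then x = 800 − 0.85y and y = 800 − 0.97x.
Solving: x = 800(1 − 0.85) / (1 − 0.97·0.85) = 120 / 0.1755 ≈ 683.7607.
The defendant gets 800 − 683.7607 ≈ 116.2393.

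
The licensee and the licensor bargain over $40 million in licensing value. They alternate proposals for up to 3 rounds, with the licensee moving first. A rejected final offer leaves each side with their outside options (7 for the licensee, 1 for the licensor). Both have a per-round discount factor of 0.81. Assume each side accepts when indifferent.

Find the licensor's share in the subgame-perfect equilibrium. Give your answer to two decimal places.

6.81

Round 3 (the licensee proposes): the licensor gets 1 if talks fail, so the licensee offers 1 and keeps 39.
Round 2 (the licensor proposes): the licensee can get 39 next round, worth 0.81 × 39 = 31.59 now; the licensor offers that and keeps 8.41.
Round 1 (the licensee proposes): the licensor can get 8.41 next round, worth 0.81 × 8.41 = 6.8121 now. The licensee offers 6.8121 and keeps 40 − 6.8121 = 33.1879.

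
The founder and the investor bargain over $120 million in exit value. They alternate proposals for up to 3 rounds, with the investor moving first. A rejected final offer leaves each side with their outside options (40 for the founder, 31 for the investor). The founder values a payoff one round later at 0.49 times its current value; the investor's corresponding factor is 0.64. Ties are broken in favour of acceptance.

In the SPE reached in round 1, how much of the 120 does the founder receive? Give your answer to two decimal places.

Round 3 (the investor proposes): the founder gets 40 if talks fail, so the investor offers 40 and keeps 80.
Round 2 (the founder proposes): the investor can get 80 next round, worth 0.64 × 80 = 51.2 now; the founder offers that and keeps 68.8.
Round 1 (the investor proposes): the founder can get 68.8 next round, worth 0.49 × 68.8 = 33.712 now, so the investor offers 33.712, keeping 86.288.

33.71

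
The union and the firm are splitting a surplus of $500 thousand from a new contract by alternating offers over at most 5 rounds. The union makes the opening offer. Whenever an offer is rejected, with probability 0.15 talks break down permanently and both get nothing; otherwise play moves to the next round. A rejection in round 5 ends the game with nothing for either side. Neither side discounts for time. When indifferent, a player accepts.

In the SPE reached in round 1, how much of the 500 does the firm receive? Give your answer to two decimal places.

109.81

By backward induction:
Round 5 (the union proposes): rejection yields 0 for the firm; the union offers 0 and keeps 500.
Round 4 (the firm proposes): rejecting gives the union an expected 0.85 × 500 = 425; the firm offers that and keeps 75.
Round 3 (the union proposes): rejecting gives the firm an expected 0.85 × 75 = 63.75; the union offers that and keeps 436.25.
Round 2 (the firm proposes): rejecting gives the union an expected 0.85 × 436.25 = 370.8125, so the firm offers 370.8125, keeping 129.1875.
Round 1 (the union proposes): rejecting gives the firm an expected 0.85 × 129.1875 = 109.809375; the union offers that and keeps 390.190625.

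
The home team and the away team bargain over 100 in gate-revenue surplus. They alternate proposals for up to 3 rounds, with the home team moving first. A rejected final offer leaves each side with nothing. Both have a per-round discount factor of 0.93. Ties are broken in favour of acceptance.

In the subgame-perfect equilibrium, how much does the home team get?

Work backward from the last round.
Round 3 (the home team proposes): the away team will accept anything ≥ 0, so the home team offers 0 and keeps 100.
Round 2 (the away team proposes): the home team can get 100 next round, worth 0.93 × 100 = 93 now, so the away team offers 93, keeping 7.
Round 1 (the home team proposes): the away team can get 7 next round, worth 0.93 × 7 = 6.51 now. The home team offers 6.51 and keeps 100 − 6.51 = 93.49.

93.49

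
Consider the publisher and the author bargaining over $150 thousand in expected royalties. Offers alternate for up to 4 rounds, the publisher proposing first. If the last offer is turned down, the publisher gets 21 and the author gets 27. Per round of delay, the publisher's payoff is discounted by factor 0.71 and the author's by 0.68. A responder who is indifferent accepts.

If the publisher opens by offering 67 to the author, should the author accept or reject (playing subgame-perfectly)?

Reject

Work out the author's continuation value if the offer is rejected.
Round 4 (the author proposes): the publisher gets 21 if talks fail, so the author offers 21 and keeps 129.
Round 3 (the publisher proposes): the author can get 129 next round, worth 0.68 × 129 = 87.72 now. The publisher offers 87.72 and keeps 150 − 87.72 = 62.28.
Round 2 (the author proposes): the publisher can get 62.28 next round, worth 0.71 × 62.28 = 44.2188 now; the author offers that and keeps 105.7812.
So by rejecting in round 1, the author gets 105.7812 next round, worth 0.68 × 105.7812 = 71.931216 now.
Offer 67 < 71.931216, so the author rejects.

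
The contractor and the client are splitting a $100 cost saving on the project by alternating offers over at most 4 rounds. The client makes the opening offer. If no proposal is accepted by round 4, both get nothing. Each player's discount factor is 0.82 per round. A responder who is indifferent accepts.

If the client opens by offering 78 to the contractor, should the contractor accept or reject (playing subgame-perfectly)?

Round 4 (the contractor proposes): the client will accept anything ≥ 0, so the contractor offers 0 and keeps 100.
Round 3 (the client proposes): the contractor can get 100 next round, worth 0.82 × 100 = 82 now. The client offers 82 and keeps 100 − 82 = 18.
Round 2 (the contractor proposes): the client can get 18 next round, worth 0.82 × 18 = 14.76 now, so the contractor offers 14.76, keeping 85.24.
So by rejecting in round 1, the contractor gets 85.24 next round, worth 0.82 × 85.24 = 69.8968 now.
Offer 78 ≥ 69.8968, so the contractor accepts.

Accept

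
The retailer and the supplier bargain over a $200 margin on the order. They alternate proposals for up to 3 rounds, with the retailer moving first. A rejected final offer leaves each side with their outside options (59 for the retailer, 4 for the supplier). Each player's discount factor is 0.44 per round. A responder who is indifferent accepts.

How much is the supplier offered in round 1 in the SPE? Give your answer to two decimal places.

50.05

Round 3 (the retailer proposes): the supplier gets 4 if talks fail, so the retailer offers 4 and keeps 196.
Round 2 (the supplier proposes): the retailer can get 196 next round, worth 0.44 × 196 = 86.24 now; the supplier offers that and keeps 113.76.
Round 1 (the retailer proposes): the supplier can get 113.76 next round, worth 0.44 × 113.76 = 50.0544 now, so the retailer offers 50.0544, keeping 149.9456.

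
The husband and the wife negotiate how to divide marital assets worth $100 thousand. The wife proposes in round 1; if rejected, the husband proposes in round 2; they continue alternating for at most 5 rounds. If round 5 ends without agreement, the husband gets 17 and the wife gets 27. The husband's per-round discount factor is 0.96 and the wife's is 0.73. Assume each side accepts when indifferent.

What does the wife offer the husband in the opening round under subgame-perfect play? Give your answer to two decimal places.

Round 5 (the wife proposes): the husband gets 17 if talks fail, so the wife offers 17 and keeps 83.
Round 4 (the husband proposes): the wife can get 83 next round, worth 0.73 × 83 = 60.59 now. The husband offers 60.59 and keeps 100 − 60.59 = 39.41.
Round 3 (the wife proposes): the husband can get 39.41 next round, worth 0.96 × 39.41 = 37.8336 now, so the wife offers 37.8336, keeping 62.1664.
Round 2 (the husband proposes): the wife can get 62.1664 next round, worth 0.73 × 62.1664 = 45.381472 now; the husband offers that and keeps 54.618528.
Round 1 (the wife proposes): the husband can get 54.618528 next round, worth 0.96 × 54.618528 = 52.43378688 now; the wife offers that and keeps 47.56621312.

52.43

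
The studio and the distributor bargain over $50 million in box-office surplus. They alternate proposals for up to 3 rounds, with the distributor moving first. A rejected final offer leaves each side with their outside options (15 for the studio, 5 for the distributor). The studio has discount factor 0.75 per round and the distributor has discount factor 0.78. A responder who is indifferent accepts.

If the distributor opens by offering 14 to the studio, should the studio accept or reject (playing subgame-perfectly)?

Work out the studio's continuation value if the offer is rejected.
Round 3 (the distributor proposes): the studio gets 15 if talks fail, so the distributor offers 15 and keeps 35.
Round 2 (the studio proposes): the distributor can get 35 next round, worth 0.78 × 35 = 27.3 now. The studio offers 27.3 and keeps 50 − 27.3 = 22.7.
So by rejecting in round 1, the studio gets 22.7 next round, worth 0.75 × 22.7 = 17.025 now.
Offer 14 < 17.025, so the studio rejects.

Reject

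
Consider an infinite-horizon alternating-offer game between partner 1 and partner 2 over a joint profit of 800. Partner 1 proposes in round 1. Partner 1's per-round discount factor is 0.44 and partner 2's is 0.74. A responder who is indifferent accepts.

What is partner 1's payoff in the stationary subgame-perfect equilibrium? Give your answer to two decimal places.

Let x be partner 1's share when partner 1 proposes and y be partner 2's share when partner 2 proposes.
Partner 2 accepts iff offered ≥ 0.74·y, so x = 800 − 0.74y. Symmetrically y = 800 − 0.44x.
Substituting: x = 800 − 0.74(800 − 0.44x), giving x(1 − 0.44·0.74) = 800(1 − 0.74).
So x = 800 × 0.26 / 0.6744 ≈ 308.4223, and partner 2 receives 800 − x ≈ 491.5777.

308.42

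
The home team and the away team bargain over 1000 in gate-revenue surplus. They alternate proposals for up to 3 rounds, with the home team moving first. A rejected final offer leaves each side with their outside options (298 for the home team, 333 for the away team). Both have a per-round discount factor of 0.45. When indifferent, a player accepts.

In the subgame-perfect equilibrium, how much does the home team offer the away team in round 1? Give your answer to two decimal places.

Round 3 (the home team proposes): the away team gets 333 if talks fail, so the home team offers 333 and keeps 667.
Round 2 (the away team proposes): the home team can get 667 next round, worth 0.45 × 667 = 300.15 now, so the away team offers 300.15, keeping 699.85.
Round 1 (the home team proposes): the away team can get 699.85 next round, worth 0.45 × 699.85 = 314.9325 now; the home team offers that and keeps 685.0675.

314.93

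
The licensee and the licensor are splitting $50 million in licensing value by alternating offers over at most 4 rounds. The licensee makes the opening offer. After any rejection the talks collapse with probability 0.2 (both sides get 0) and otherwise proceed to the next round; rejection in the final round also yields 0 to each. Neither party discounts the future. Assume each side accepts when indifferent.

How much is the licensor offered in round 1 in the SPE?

Round 4 (the licensor proposes): the licensee will accept anything ≥ 0, so the licensor offers 0 and keeps 50.
Round 3 (the licensee proposes): rejecting gives the licensor an expected 0.8 × 50 = 40; the licensee offers that and keeps 10.
Round 2 (the licensor proposes): rejecting gives the licensee an expected 0.8 × 10 = 8. The licensor offers 8 and keeps 50 − 8 = 42.
Round 1 (the licensee proposes): rejecting gives the licensor an expected 0.8 × 42 = 33.6. The licensee offers 33.6 and keeps 50 − 33.6 = 16.4.

33.6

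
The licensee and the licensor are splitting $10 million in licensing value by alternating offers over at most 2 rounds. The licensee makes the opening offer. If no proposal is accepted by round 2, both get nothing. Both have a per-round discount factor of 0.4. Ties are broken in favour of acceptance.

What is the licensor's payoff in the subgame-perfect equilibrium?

4

Round 2 (the licensor proposes): the licensee will accept anything ≥ 0, so the licensor offers 0 and keeps 10.
Round 1 (the licensee proposes): the licensor can get 10 next round, worth 0.4 × 10 = 4 now, so the licensee offers 4, keeping 6.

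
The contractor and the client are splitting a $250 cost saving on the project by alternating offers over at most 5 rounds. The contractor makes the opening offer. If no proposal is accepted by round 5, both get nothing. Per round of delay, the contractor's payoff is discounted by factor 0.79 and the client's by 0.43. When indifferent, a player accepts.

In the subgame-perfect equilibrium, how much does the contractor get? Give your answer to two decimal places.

Work backward from the last round.
Round 5 (the contractor proposes): rejection yields 0 for the client; the contractor offers 0 and keeps 250.
Round 4 (the client proposes): the contractor can get 250 next round, worth 0.79 × 250 = 197.5 now. The client offers 197.5 and keeps 250 − 197.5 = 52.5.
Round 3 (the contractor proposes): the client can get 52.5 next round, worth 0.43 × 52.5 = 22.575 now, so the contractor offers 22.575, keeping 227.425.
Round 2 (the client proposes): the contractor can get 227.425 next round, worth 0.79 × 227.425 = 179.66575 now, so the client offers 179.66575, keeping 70.33425.
Round 1 (the contractor proposes): the client can get 70.33425 next round, worth 0.43 × 70.33425 = 30.2437275 now; the contractor offers that and keeps 219.7562725.

219.76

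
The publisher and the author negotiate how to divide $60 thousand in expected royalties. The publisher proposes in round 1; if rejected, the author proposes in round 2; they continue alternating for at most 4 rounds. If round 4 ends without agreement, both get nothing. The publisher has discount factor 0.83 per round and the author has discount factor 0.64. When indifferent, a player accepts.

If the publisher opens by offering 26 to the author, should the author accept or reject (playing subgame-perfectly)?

Reject

Round 4 (the author proposes): rejection yields 0 for the publisher; the author offers 0 and keeps 60.
Round 3 (the publisher proposes): the author can get 60 next round, worth 0.64 × 60 = 38.4 now, so the publisher offers 38.4, keeping 21.6.
Round 2 (the author proposes): the publisher can get 21.6 next round, worth 0.83 × 21.6 = 17.928 now, so the author offers 17.928, keeping 42.072.
So by rejecting in round 1, the author gets 42.072 next round, worth 0.64 × 42.072 = 26.92608 now.
Offer 26 < 26.92608, so the author rejects.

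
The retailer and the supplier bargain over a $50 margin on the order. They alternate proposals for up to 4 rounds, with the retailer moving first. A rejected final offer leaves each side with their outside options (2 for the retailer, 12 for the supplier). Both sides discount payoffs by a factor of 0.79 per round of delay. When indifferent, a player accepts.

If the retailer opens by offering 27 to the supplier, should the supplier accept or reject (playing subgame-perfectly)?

Round 4 (the supplier proposes): the retailer gets 2 if talks fail, so the supplier offers 2 and keeps 48.
Round 3 (the retailer proposes): the supplier can get 48 next round, worth 0.79 × 48 = 37.92 now; the retailer offers that and keeps 12.08.
Round 2 (the supplier proposes): the retailer can get 12.08 next round, worth 0.79 × 12.08 = 9.5432 now, so the supplier offers 9.5432, keeping 40.4568.
So by rejecting in round 1, the supplier gets 40.4568 next round, worth 0.79 × 40.4568 = 31.960872 now.
Offer 27 < 31.960872, so the supplier rejects.

Reject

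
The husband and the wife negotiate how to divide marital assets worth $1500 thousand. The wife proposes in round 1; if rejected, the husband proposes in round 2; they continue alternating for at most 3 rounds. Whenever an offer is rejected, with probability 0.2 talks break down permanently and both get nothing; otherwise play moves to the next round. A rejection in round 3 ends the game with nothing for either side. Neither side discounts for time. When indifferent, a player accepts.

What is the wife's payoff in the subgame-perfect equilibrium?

1260

By backward induction:
Round 3 (the wife proposes): the husband will accept anything ≥ 0, so the wife offers 0 and keeps 1500.
Round 2 (the husband proposes): rejecting gives the wife an expected 0.8 × 1500 = 1200, so the husband offers 1200, keeping 300.
Round 1 (the wife proposes): rejecting gives the husband an expected 0.8 × 300 = 240; the wife offers that and keeps 1260.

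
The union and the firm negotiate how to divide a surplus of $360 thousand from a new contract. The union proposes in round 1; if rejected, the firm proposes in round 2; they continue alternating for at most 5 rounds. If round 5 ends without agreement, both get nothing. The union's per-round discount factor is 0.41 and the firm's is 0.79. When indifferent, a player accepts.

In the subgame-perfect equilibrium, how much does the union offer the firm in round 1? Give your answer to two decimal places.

Round 5 (the union proposes): rejection yields 0 for the firm; the union offers 0 and keeps 360.
Round 4 (the firm proposes): the union can get 360 next round, worth 0.41 × 360 = 147.6 now; the firm offers that and keeps 212.4.
Round 3 (the union proposes): the firm can get 212.4 next round, worth 0.79 × 212.4 = 167.796 now. The union offers 167.796 and keeps 360 − 167.796 = 192.204.
Round 2 (the firm proposes): the union can get 192.204 next round, worth 0.41 × 192.204 = 78.80364 now; the firm offers that and keeps 281.19636.
Round 1 (the union proposes): the firm can get 281.19636 next round, worth 0.79 × 281.19636 = 222.1451244 now, so the union offers 222.1451244, keeping 137.8548756.

222.15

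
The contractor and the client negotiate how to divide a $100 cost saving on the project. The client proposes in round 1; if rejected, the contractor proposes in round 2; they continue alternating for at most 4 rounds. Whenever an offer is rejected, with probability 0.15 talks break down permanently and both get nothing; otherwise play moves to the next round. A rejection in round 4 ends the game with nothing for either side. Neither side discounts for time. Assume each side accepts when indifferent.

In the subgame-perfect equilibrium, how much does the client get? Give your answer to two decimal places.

25.84

Round 4 (the contractor proposes): the client will accept anything ≥ 0, so the contractor offers 0 and keeps 100.
Round 3 (the client proposes): rejecting gives the contractor an expected 0.85 × 100 = 85, so the client offers 85, keeping 15.
Round 2 (the contractor proposes): rejecting gives the client an expected 0.85 × 15 = 12.75, so the contractor offers 12.75, keeping 87.25.
Round 1 (the client proposes): rejecting gives the contractor an expected 0.85 × 87.25 = 74.1625, so the client offers 74.1625, keeping 25.8375.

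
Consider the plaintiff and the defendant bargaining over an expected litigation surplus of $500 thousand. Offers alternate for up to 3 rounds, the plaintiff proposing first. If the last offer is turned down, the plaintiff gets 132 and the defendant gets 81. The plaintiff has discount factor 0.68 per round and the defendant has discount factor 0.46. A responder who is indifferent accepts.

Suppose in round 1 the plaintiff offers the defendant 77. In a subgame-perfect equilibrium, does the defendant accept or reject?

Round 3 (the plaintiff proposes): the defendant gets 81 if talks fail, so the plaintiff offers 81 and keeps 419.
Round 2 (the defendant proposes): the plaintiff can get 419 next round, worth 0.68 × 419 = 284.92 now, so the defendant offers 284.92, keeping 215.08.
So by rejecting in round 1, the defendant gets 215.08 next round, worth 0.46 × 215.08 = 98.9368 now.
Offer 77 < 98.9368, so the defendant rejects.

Reject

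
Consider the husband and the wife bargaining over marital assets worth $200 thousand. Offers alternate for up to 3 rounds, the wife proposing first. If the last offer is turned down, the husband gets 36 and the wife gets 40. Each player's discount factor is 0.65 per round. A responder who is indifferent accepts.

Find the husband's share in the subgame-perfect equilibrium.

Work backward from the last round.
Round 3 (the wife proposes): the husband gets 36 if talks fail, so the wife offers 36 and keeps 164.
Round 2 (the husband proposes): the wife can get 164 next round, worth 0.65 × 164 = 106.6 now. The husband offers 106.6 and keeps 200 − 106.6 = 93.4.
Round 1 (the wife proposes): the husband can get 93.4 next round, worth 0.65 × 93.4 = 60.71 now; the wife offers that and keeps 139.29.

60.71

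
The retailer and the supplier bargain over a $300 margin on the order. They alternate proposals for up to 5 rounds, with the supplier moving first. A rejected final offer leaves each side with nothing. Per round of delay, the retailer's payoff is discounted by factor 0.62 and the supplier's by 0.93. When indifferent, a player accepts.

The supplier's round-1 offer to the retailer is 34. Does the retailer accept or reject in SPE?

Round 5 (the supplier proposes): rejection yields 0 for the retailer; the supplier offers 0 and keeps 300.
Round 4 (the retailer proposes): the supplier can get 300 next round, worth 0.93 × 300 = 279 now, so the retailer offers 279, keeping 21.
Round 3 (the supplier proposes): the retailer can get 21 next round, worth 0.62 × 21 = 13.02 now; the supplier offers that and keeps 286.98.
Round 2 (the retailer proposes): the supplier can get 286.98 next round, worth 0.93 × 286.98 = 266.8914 now; the retailer offers that and keeps 33.1086.
So by rejecting in round 1, the retailer gets 33.1086 next round, worth 0.62 × 33.1086 = 20.527332 now.
Offer 34 ≥ 20.527332, so the retailer accepts.

Accept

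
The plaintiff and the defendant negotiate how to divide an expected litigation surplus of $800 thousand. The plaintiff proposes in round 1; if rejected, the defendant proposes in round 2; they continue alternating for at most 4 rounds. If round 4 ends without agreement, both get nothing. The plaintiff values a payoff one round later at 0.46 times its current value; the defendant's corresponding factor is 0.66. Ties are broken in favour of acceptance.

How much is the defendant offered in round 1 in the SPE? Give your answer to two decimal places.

445.42

Round 4 (the defendant proposes): rejection yields 0 for the plaintiff; the defendant offers 0 and keeps 800.
Round 3 (the plaintiff proposes): the defendant can get 800 next round, worth 0.66 × 800 = 528 now, so the plaintiff offers 528, keeping 272.
Round 2 (the defendant proposes): the plaintiff can get 272 next round, worth 0.46 × 272 = 125.12 now; the defendant offers that and keeps 674.88.
Round 1 (the plaintiff proposes): the defendant can get 674.88 next round, worth 0.66 × 674.88 = 445.4208 now; the plaintiff offers that and keeps 354.5792.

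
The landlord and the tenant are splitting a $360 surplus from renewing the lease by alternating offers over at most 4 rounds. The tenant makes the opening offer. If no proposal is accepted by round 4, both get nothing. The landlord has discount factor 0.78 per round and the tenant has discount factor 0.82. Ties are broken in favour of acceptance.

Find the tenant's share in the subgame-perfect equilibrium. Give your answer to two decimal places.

Work backward from the last round.
Round 4 (the landlord proposes): the tenant will accept anything ≥ 0, so the landlord offers 0 and keeps 360.
Round 3 (the tenant proposes): the landlord can get 360 next round, worth 0.78 × 360 = 280.8 now. The tenant offers 280.8 and keeps 360 − 280.8 = 79.2.
Round 2 (the landlord proposes): the tenant can get 79.2 next round, worth 0.82 × 79.2 = 64.944 now, so the landlord offers 64.944, keeping 295.056.
Round 1 (the tenant proposes): the landlord can get 295.056 next round, worth 0.78 × 295.056 = 230.14368 now, so the tenant offers 230.14368, keeping 129.85632.

129.86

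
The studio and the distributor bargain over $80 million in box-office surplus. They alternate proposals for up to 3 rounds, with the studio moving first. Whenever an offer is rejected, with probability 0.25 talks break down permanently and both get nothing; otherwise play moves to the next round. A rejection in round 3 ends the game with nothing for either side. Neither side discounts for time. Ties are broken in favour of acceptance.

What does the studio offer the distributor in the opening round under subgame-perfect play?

By backward induction:
Round 3 (the studio proposes): rejection yields 0 for the distributor; the studio offers 0 and keeps 80.
Round 2 (the distributor proposes): rejecting gives the studio an expected 0.75 × 80 = 60. The distributor offers 60 and keeps 80 − 60 = 20.
Round 1 (the studio proposes): rejecting gives the distributor an expected 0.75 × 20 = 15; the studio offers that and keeps 65.

15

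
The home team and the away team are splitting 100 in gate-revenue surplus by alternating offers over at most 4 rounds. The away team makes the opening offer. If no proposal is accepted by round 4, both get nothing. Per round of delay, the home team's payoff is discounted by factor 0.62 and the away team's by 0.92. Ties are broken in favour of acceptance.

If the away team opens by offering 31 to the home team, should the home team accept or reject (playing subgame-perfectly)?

Reject

Round 4 (the home team proposes): rejection yields 0 for the away team; the home team offers 0 and keeps 100.
Round 3 (the away team proposes): the home team can get 100 next round, worth 0.62 × 100 = 62 now. The away team offers 62 and keeps 100 − 62 = 38.
Round 2 (the home team proposes): the away team can get 38 next round, worth 0.92 × 38 = 34.96 now, so the home team offers 34.96, keeping 65.04.
So by rejecting in round 1, the home team gets 65.04 next round, worth 0.62 × 65.04 = 40.3248 now.
Offer 31 < 40.3248, so the home team rejects.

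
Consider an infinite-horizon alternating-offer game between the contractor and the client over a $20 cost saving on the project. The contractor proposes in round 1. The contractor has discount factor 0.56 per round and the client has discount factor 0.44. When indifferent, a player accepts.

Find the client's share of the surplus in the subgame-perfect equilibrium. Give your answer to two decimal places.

5.14

When the contractor proposes, the client accepts any offer worth at least 0.44 times what the client would get by proposing next round; and vice versa.
This gives x = 20 − 0.44y and y = 20 − 0.56x, where x and y are each side's share when it proposes.
Hence (1 − 0.44·0.56)x = 20(1 − 0.44), i.e. 0.7536·x = 11.2.
x ≈ 14.8620; the client's share is 20 − x ≈ 5.1380.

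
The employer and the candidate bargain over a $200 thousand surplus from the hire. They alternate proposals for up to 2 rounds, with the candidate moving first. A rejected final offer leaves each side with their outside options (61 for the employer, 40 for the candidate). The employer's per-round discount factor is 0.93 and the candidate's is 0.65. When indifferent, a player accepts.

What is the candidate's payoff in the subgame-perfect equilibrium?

51.2

Round 2 (the employer proposes): the candidate gets 40 if talks fail, so the employer offers 40 and keeps 160.
Round 1 (the candidate proposes): the employer can get 160 next round, worth 0.93 × 160 = 148.8 now. The candidate offers 148.8 and keeps 200 − 148.8 = 51.2.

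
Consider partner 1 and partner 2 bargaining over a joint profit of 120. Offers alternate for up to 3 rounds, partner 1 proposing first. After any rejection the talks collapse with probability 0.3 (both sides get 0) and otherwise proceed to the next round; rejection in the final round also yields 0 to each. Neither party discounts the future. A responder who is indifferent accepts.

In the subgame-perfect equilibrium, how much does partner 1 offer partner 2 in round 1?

Round 3 (partner 1 proposes): rejection yields 0 for partner 2; partner 1 offers 0 and keeps 120.
Round 2 (partner 2 proposes): rejecting gives partner 1 an expected 0.7 × 120 = 84; partner 2 offers that and keeps 36.
Round 1 (partner 1 proposes): rejecting gives partner 2 an expected 0.7 × 36 = 25.2; partner 1 offers that and keeps 94.8.

25.2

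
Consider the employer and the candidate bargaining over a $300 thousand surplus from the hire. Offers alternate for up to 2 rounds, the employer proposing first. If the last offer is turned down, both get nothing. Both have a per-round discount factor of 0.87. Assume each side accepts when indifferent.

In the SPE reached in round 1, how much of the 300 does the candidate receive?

261

Round 2 (the candidate proposes): the employer will accept anything ≥ 0, so the candidate offers 0 and keeps 300.
Round 1 (the employer proposes): the candidate can get 300 next round, worth 0.87 × 300 = 261 now, so the employer offers 261, keeping 39.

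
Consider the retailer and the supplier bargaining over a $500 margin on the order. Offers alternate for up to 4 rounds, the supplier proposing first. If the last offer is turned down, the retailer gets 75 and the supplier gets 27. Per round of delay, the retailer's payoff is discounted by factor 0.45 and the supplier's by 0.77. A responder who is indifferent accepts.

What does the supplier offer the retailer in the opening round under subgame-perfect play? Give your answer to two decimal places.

By backward induction:
Round 4 (the retailer proposes): the supplier gets 27 if talks fail, so the retailer offers 27 and keeps 473.
Round 3 (the supplier proposes): the retailer can get 473 next round, worth 0.45 × 473 = 212.85 now; the supplier offers that and keeps 287.15.
Round 2 (the retailer proposes): the supplier can get 287.15 next round, worth 0.77 × 287.15 = 221.1055 now; the retailer offers that and keeps 278.8945.
Round 1 (the supplier proposes): the retailer can get 278.8945 next round, worth 0.45 × 278.8945 = 125.502525 now, so the supplier offers 125.502525, keeping 374.497475.

125.50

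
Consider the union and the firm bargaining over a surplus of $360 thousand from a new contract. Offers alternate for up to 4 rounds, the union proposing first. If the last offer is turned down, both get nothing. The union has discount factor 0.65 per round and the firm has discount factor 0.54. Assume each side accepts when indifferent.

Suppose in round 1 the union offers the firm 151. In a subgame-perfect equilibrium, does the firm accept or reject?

Accept

Round 4 (the firm proposes): rejection yields 0 for the union; the firm offers 0 and keeps 360.
Round 3 (the union proposes): the firm can get 360 next round, worth 0.54 × 360 = 194.4 now. The union offers 194.4 and keeps 360 − 194.4 = 165.6.
Round 2 (the firm proposes): the union can get 165.6 next round, worth 0.65 × 165.6 = 107.64 now; the firm offers that and keeps 252.36.
So by rejecting in round 1, the firm gets 252.36 next round, worth 0.54 × 252.36 = 136.2744 now.
Offer 151 ≥ 136.2744, so the firm accepts.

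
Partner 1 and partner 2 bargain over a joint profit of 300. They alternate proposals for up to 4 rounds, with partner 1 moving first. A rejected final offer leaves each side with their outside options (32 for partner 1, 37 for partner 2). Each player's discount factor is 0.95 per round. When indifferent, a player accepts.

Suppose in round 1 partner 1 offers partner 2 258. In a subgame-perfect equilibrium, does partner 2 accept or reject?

Round 4 (partner 2 proposes): partner 1 gets 32 if talks fail, so partner 2 offers 32 and keeps 268.
Round 3 (partner 1 proposes): partner 2 can get 268 next round, worth 0.95 × 268 = 254.6 now, so partner 1 offers 254.6, keeping 45.4.
Round 2 (partner 2 proposes): partner 1 can get 45.4 next round, worth 0.95 × 45.4 = 43.13 now, so partner 2 offers 43.13, keeping 256.87.
So by rejecting in round 1, partner 2 gets 256.87 next round, worth 0.95 × 256.87 = 244.0265 now.
Offer 258 ≥ 244.0265, so partner 2 accepts.

Accept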